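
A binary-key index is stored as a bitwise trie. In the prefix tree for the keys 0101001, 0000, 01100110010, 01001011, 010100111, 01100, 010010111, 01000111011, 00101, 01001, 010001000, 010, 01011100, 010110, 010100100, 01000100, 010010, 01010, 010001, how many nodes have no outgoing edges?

Leaves are exactly the stored words that no other stored word extends.
Those words: "0000", "00101", "010001000", "01000111011", "010010111", "010100100", "010100111", "010110", "01011100", "01100110010"
Leaf count: 10

10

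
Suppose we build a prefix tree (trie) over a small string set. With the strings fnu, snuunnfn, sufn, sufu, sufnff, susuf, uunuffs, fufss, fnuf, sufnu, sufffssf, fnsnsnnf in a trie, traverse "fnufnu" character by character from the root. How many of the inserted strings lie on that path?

2

Walk "fnufnu" from the root; an end-of-word marker is hit whenever a stored word is a prefix of "fnufnu".
Prefixes of the query that are stored words: "fnu", "fnuf"
Count: 2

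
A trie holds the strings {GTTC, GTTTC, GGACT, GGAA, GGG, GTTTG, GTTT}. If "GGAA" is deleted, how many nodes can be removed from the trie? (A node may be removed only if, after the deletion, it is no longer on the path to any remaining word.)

1

A node on "GGAA"'s path can go only if nothing else ends at it or branches off below it.
The suffix "A" (1 node) is used only by "GGAA"; the node for "GGA" still has the child "C", so pruning stops there.
Nodes removed: 1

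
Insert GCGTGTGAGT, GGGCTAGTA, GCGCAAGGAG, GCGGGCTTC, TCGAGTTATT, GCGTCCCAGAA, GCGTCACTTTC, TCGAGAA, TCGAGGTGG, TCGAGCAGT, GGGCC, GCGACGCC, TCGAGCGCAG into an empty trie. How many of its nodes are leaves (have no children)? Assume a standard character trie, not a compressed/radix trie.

A leaf is a node with no children — equivalently, the end of a word that is not a proper prefix of any other stored word.
Those words: "GCGACGCC", "GCGCAAGGAG", "GCGGGCTTC", "GCGTCACTTTC", "GCGTCCCAGAA", "GCGTGTGAGT", "GGGCC", "GGGCTAGTA", "TCGAGAA", "TCGAGCAGT", "TCGAGCGCAG", "TCGAGGTGG", "TCGAGTTATT"
Leaf count: 13

13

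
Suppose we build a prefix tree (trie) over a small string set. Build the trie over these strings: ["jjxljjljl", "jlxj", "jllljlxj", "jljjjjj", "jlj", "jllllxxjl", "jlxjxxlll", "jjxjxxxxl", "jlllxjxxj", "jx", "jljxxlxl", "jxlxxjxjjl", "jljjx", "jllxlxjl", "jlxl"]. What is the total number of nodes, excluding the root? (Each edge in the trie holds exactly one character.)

Count nodes per top-level branch (shared prefixes stored once):
  'j'-branch (jjxjxxxxl, jjxljjljl, jlj, jljjjjj, jljjx, jljxxlxl, jllljlxj, jllllxxjl, jlllxjxxj, jllxlxjl, jlxj, jlxjxxlll, jlxl, jx, jxlxxjxjjl): 65 nodes
Sum: 65

65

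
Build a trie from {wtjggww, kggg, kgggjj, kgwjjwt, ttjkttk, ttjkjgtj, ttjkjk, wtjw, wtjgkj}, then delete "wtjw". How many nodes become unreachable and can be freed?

Walk "wtjw" from the leaf back toward the root, removing each node that no remaining word uses.
The suffix "w" (1 node) is used only by "wtjw"; the node for "wtj" still has the child "g", so pruning stops there.
Nodes removed: 1

1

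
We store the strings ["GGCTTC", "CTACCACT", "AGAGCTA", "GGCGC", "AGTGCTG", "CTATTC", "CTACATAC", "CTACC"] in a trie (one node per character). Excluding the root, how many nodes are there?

35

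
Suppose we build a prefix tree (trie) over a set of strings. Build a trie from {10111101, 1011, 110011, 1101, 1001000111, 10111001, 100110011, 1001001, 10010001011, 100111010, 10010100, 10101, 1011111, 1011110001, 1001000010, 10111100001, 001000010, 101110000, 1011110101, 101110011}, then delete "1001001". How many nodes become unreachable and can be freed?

1

A node on "1001001"'s path can go only if nothing else ends at it or branches off below it.
The suffix "1" (1 node) is used only by "1001001"; the node for "100100" still has the child "0", so pruning stops there.
Nodes removed: 1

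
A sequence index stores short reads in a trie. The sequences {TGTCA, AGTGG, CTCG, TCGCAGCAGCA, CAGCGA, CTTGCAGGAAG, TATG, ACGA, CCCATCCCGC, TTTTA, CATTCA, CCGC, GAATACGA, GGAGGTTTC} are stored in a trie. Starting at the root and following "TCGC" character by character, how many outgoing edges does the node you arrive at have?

Walk "TCGC" from the root, arriving at one node.
Distinct next characters after "TCGC": A.
That node has 1 child edge.

1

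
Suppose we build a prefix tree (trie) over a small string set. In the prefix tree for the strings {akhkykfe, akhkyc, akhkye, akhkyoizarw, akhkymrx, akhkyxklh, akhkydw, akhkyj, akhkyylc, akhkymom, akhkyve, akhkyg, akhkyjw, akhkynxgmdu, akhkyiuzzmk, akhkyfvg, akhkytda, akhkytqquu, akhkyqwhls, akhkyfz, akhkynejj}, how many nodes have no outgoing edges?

20

A leaf is a node with no children — equivalently, the end of a word that is not a proper prefix of any other stored word.
Those words: "akhkyc", "akhkydw", "akhkye", "akhkyfvg", "akhkyfz", "akhkyg", "akhkyiuzzmk", "akhkyjw", "akhkykfe", "akhkymom", "akhkymrx", "akhkynejj", "akhkynxgmdu", "akhkyoizarw", "akhkyqwhls", "akhkytda", "akhkytqquu", "akhkyve", "akhkyxklh", "akhkyylc"
Leaf count: 20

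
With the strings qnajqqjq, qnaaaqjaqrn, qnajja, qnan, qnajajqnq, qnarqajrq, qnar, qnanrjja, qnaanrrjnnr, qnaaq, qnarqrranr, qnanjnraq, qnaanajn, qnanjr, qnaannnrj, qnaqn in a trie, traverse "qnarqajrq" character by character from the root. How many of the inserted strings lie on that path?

2

Walk "qnarqajrq" from the root; an end-of-word marker is hit whenever a stored word is a prefix of "qnarqajrq".
Prefixes of the query that are stored words: "qnar", "qnarqajrq"
Count: 2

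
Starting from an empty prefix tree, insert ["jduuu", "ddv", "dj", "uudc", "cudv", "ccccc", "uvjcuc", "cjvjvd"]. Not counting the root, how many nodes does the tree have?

31

Count nodes per top-level branch (shared prefixes stored once):
  'c'-branch (ccccc, cjvjvd, cudv): 13 nodes
  'd'-branch (ddv, dj): 4 nodes
  'j'-branch (jduuu): 5 nodes
  'u'-branch (uudc, uvjcuc): 9 nodes
Sum: 31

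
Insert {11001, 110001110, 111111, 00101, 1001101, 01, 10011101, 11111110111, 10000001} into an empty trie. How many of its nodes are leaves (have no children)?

8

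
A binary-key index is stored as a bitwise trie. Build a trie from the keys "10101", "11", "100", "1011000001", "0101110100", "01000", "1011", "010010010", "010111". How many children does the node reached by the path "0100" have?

Walk "0100" from the root, arriving at one node.
Characters that immediately follow "0100" among the stored strings: {0, 1}.
That node has 2 child edges.

2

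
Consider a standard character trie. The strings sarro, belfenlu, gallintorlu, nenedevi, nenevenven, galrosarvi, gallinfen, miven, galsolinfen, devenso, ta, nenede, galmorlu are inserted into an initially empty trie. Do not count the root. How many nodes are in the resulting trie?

Trace insertions, counting only characters that open a new branch:
  "sarro" → 5 new (s, a, r, r, o)
  "belfenlu" → 8 new (b, e, l, f, e, n, l, u)
  "gallintorlu" → 11 new (g, a, l, l, i, n, t, o, r, l, u)
  "nenedevi" → 8 new (n, e, n, e, d, e, v, i)
  "nenevenven" → prefix "nene" already present; 6 new (v, e, n, v, e, n)
  "galrosarvi" → prefix "gal" already present; 7 new (r, o, s, a, r, v, i)
  "gallinfen" → prefix "gallin" already present; 3 new (f, e, n)
  "miven" → 5 new (m, i, v, e, n)
  "galsolinfen" → prefix "gal" already present; 8 new (s, o, l, i, n, f, e, n)
  "devenso" → 7 new (d, e, v, e, n, s, o)
  "ta" → 2 new (t, a)
  "nenede" → prefix "nenede" already present; 0 new (none)
  "galmorlu" → prefix "gal" already present; 5 new (m, o, r, l, u)
Total nodes = 5 + 8 + 11 + 8 + 6 + 7 + 3 + 5 + 8 + 7 + 2 + 0 + 5 = 75

75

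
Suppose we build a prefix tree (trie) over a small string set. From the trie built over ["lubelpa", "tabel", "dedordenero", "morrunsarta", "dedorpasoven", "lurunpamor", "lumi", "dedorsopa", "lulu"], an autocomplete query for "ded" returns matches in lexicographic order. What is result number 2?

Words with prefix "ded", in lexicographic order: "dedordenero", "dedorpasoven", "dedorsopa"
Position 2: dedorpasoven

dedorpasoven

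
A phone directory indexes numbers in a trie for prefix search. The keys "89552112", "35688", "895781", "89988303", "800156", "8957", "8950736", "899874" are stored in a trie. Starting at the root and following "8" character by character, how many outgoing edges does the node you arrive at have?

The children of the "8" node are the distinct next characters among strings starting with "8".
Distinct next characters after "8": 0, 9.
That node has 2 child edges.

2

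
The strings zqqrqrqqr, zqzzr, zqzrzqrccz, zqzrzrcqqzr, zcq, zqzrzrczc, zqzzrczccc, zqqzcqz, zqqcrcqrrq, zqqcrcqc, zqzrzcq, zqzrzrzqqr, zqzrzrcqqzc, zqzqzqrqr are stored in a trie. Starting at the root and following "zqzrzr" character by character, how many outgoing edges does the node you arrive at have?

Walk "zqzrzr" from the root, arriving at one node.
Characters that immediately follow "zqzrzr" among the stored strings: {c, z}.
That node has 2 child edges.

2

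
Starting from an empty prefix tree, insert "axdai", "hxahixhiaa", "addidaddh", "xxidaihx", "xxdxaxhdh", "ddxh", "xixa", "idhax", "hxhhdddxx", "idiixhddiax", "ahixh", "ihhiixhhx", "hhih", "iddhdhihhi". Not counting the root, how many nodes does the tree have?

89

For each word, the new-node count is its length minus the longest prefix already in the trie:
  "axdai" → 5 new (a, x, d, a, i)
  "hxahixhiaa" → 10 new (h, x, a, h, i, x, h, i, a, a)
  "addidaddh" → prefix "a" already present; 8 new (d, d, i, d, a, d, d, h)
  "xxidaihx" → 8 new (x, x, i, d, a, i, h, x)
  "xxdxaxhdh" → prefix "xx" already present; 7 new (d, x, a, x, h, d, h)
  "ddxh" → 4 new (d, d, x, h)
  "xixa" → prefix "x" already present; 3 new (i, x, a)
  "idhax" → 5 new (i, d, h, a, x)
  "hxhhdddxx" → prefix "hx" already present; 7 new (h, h, d, d, d, x, x)
  "idiixhddiax" → prefix "id" already present; 9 new (i, i, x, h, d, d, i, a, x)
  "ahixh" → prefix "a" already present; 4 new (h, i, x, h)
  "ihhiixhhx" → prefix "i" already present; 8 new (h, h, i, i, x, h, h, x)
  "hhih" → prefix "h" already present; 3 new (h, i, h)
  "iddhdhihhi" → prefix "id" already present; 8 new (d, h, d, h, i, h, h, i)
Total nodes = 5 + 10 + 8 + 8 + 7 + 4 + 3 + 5 + 7 + 9 + 4 + 8 + 3 + 8 = 89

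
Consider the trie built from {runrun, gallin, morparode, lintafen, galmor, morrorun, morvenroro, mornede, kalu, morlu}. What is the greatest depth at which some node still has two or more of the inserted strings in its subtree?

Look for the deepest trie node that still has at least two words in its subtree.
e.g. "gallin" and "galmor" share the prefix "gal" of length 3; no pair shares a longer one.
Longest shared-prefix length: 3

3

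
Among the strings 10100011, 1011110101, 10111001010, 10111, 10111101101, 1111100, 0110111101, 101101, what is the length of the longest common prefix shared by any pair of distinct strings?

8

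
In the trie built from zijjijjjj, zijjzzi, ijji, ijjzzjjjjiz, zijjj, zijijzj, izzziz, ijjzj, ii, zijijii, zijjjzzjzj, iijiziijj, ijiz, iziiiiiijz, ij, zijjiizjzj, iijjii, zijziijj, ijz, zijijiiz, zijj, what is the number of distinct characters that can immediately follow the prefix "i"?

3

Walk "i" from the root, arriving at one node.
Distinct next characters after "i": i, j, z.
That node has 3 child edges.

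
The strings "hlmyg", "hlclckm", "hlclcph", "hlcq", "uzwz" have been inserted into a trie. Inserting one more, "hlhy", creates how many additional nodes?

2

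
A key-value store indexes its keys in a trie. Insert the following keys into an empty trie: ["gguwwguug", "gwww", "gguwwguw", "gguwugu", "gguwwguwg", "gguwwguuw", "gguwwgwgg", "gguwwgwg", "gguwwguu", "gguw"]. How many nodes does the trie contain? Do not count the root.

Trace insertions, counting only characters that open a new branch:
  "gguwwguug" → 9 new (g, g, u, w, w, g, u, u, g)
  "gwww" → prefix "g" already present; 3 new (w, w, w)
  "gguwwguw" → prefix "gguwwgu" already present; 1 new (w)
  "gguwugu" → prefix "gguw" already present; 3 new (u, g, u)
  "gguwwguwg" → prefix "gguwwguw" already present; 1 new (g)
  "gguwwguuw" → prefix "gguwwguu" already present; 1 new (w)
  "gguwwgwgg" → prefix "gguwwg" already present; 3 new (w, g, g)
  "gguwwgwg" → prefix "gguwwgwg" already present; 0 new (none)
  "gguwwguu" → prefix "gguwwguu" already present; 0 new (none)
  "gguw" → prefix "gguw" already present; 0 new (none)
Total nodes = 9 + 3 + 1 + 3 + 1 + 1 + 3 + 0 + 0 + 0 = 21

21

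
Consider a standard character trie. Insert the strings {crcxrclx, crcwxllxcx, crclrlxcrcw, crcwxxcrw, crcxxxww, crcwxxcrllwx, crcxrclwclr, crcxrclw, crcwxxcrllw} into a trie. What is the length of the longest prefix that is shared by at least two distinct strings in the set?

11

Equivalently: take the maximum, over all pairs, of their longest common prefix length.
e.g. "crcwxxcrllw" and "crcwxxcrllwx" share the prefix "crcwxxcrllw" of length 11; no pair shares a longer one.
Longest shared-prefix length: 11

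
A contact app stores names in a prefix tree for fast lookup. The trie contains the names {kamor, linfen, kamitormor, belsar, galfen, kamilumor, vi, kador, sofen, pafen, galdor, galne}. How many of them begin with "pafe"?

1

Filter for entries beginning with "pafe":
Matches: "pafen"
Count: 1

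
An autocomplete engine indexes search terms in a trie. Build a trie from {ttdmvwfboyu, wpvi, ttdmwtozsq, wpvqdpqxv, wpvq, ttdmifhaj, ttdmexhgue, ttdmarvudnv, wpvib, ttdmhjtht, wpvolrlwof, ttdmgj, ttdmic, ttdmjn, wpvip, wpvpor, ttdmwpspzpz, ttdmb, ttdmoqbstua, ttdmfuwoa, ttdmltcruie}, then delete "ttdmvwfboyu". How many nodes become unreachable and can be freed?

After clearing the end-marker at "ttdmvwfboyu", prune upward until reaching a node still needed by another word.
The suffix "vwfboyu" (7 nodes) is used only by "ttdmvwfboyu"; the node for "ttdm" still has the child "w", so pruning stops there.
Nodes removed: 7

7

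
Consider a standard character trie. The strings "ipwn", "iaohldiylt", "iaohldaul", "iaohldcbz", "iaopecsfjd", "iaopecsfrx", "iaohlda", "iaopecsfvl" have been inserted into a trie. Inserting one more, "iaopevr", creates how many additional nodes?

2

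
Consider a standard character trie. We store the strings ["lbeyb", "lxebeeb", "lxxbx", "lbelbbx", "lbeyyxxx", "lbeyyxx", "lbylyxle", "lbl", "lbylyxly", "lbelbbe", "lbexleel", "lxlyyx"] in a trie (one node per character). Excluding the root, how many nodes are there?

Count nodes per top-level branch (shared prefixes stored once):
  'l'-branch (lbelbbe, lbelbbx, lbexleel, lbeyb, lbeyyxx, lbeyyxxx, lbl, lbylyxle, lbylyxly, lxebeeb, lxlyyx, lxxbx): 40 nodes
Sum: 40

40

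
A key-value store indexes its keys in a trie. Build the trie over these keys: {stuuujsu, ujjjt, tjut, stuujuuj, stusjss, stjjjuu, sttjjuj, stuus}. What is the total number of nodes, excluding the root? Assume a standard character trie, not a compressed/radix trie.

36

Insert word by word; a character creates a node only if that edge doesn't already exist:
  "stuuujsu" → 8 new (s, t, u, u, u, j, s, u)
  "ujjjt" → 5 new (u, j, j, j, t)
  "tjut" → 4 new (t, j, u, t)
  "stuujuuj" → prefix "stuu" already present; 4 new (j, u, u, j)
  "stusjss" → prefix "stu" already present; 4 new (s, j, s, s)
  "stjjjuu" → prefix "st" already present; 5 new (j, j, j, u, u)
  "sttjjuj" → prefix "st" already present; 5 new (t, j, j, u, j)
  "stuus" → prefix "stuu" already present; 1 new (s)
Total nodes = 8 + 5 + 4 + 4 + 4 + 5 + 5 + 1 = 36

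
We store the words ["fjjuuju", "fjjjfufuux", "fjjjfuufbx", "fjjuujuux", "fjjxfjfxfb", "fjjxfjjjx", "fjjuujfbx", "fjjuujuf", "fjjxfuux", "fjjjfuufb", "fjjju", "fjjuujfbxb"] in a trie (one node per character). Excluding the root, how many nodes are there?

39

Insert word by word; a character creates a node only if that edge doesn't already exist:
  "fjjuuju" → 7 new (f, j, j, u, u, j, u)
  "fjjjfufuux" → prefix "fjj" already present; 7 new (j, f, u, f, u, u, x)
  "fjjjfuufbx" → prefix "fjjjfu" already present; 4 new (u, f, b, x)
  "fjjuujuux" → prefix "fjjuuju" already present; 2 new (u, x)
  "fjjxfjfxfb" → prefix "fjj" already present; 7 new (x, f, j, f, x, f, b)
  "fjjxfjjjx" → prefix "fjjxfj" already present; 3 new (j, j, x)
  "fjjuujfbx" → prefix "fjjuuj" already present; 3 new (f, b, x)
  "fjjuujuf" → prefix "fjjuuju" already present; 1 new (f)
  "fjjxfuux" → prefix "fjjxf" already present; 3 new (u, u, x)
  "fjjjfuufb" → prefix "fjjjfuufb" already present; 0 new (none)
  "fjjju" → prefix "fjjj" already present; 1 new (u)
  "fjjuujfbxb" → prefix "fjjuujfbx" already present; 1 new (b)
Total nodes = 7 + 7 + 4 + 2 + 7 + 3 + 3 + 1 + 3 + 0 + 1 + 1 = 39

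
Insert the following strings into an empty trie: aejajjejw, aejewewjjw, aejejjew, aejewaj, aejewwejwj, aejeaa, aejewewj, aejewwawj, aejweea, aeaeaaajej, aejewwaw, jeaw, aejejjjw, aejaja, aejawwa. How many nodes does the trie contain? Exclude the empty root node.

Count nodes per top-level branch (shared prefixes stored once):
  'a'-branch (aeaeaaajej, aejaja, aejajjejw, aejawwa, aejeaa, aejejjew, aejejjjw, aejewaj, aejewewj, aejewewjjw, aejewwaw, aejewwawj, aejewwejwj, aejweea): 50 nodes
  'j'-branch (jeaw): 4 nodes
Sum: 54

54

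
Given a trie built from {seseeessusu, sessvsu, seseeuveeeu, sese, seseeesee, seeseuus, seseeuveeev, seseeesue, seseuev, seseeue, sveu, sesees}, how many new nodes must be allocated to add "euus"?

4

"euus" shares no prefix with any stored word, so all 4 characters open new nodes.
4 − 0 = 4 new nodes.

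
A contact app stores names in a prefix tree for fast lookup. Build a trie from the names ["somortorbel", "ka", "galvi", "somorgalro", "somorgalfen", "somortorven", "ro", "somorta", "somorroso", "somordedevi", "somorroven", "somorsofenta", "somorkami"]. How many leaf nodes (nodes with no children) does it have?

A leaf is a node with no children — equivalently, the end of a word that is not a proper prefix of any other stored word.
Those words: "galvi", "ka", "ro", "somordedevi", "somorgalfen", "somorgalro", "somorkami", "somorroso", "somorroven", "somorsofenta", "somorta", "somortorbel", "somortorven"
Leaf count: 13

13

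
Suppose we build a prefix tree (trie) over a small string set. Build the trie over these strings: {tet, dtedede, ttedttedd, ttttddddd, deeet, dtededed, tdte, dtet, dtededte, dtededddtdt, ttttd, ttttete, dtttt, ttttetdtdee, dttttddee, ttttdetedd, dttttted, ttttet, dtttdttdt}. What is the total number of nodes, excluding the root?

Count nodes per top-level branch (shared prefixes stored once):
  'd'-branch (deeet, dtededddtdt, dtedede, dtededed, dtededte, dtet, dtttdttdt, dtttt, dttttddee, dttttted): 35 nodes
  't'-branch (tdte, tet, ttedttedd, ttttd, ttttddddd, ttttdetedd, ttttet, ttttetdtdee, ttttete): 34 nodes
Sum: 69

69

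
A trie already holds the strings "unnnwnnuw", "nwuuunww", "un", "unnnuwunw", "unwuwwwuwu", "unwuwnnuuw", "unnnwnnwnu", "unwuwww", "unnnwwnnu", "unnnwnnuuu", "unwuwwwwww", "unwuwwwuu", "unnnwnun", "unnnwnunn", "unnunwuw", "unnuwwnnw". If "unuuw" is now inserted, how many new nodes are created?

Walking "unuuw" from the root, the first 2 characters ("un") follow existing edges; "u" is the first miss.
Each of the 3 remaining characters creates one node.

3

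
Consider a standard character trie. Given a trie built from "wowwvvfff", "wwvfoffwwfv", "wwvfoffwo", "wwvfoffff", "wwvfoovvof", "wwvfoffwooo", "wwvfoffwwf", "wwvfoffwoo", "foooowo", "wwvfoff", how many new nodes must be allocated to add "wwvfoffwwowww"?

The longest prefix of "wwvfoffwwowww" already in the trie is "wwvfoffww" (length 9).
So 13 − 9 = 4 new nodes.

4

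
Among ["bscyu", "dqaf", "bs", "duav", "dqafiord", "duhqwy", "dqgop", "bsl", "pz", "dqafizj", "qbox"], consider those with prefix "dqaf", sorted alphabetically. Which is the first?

DFS of the "dqaf" subtree visits, in order: "dqaf", "dqafiord", "dqafizj"
The 1st is dqaf.

dqaf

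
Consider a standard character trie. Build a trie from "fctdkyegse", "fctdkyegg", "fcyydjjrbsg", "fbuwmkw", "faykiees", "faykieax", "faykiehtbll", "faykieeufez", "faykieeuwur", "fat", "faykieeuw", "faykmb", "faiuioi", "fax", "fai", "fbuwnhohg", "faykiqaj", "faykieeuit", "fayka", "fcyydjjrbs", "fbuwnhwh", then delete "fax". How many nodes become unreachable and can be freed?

1

Walk "fax" from the leaf back toward the root, removing each node that no remaining word uses.
The suffix "x" (1 node) is used only by "fax"; the node for "fa" still has the child "y", so pruning stops there.
Nodes removed: 1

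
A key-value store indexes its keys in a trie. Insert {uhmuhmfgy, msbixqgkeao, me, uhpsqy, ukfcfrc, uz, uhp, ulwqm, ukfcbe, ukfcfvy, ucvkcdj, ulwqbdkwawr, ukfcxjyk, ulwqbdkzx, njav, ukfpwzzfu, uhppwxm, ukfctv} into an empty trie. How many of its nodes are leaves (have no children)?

17

Leaves are exactly the stored words that no other stored word extends.
Those words: "me", "msbixqgkeao", "njav", "ucvkcdj", "uhmuhmfgy", "uhppwxm", "uhpsqy", "ukfcbe", "ukfcfrc", "ukfcfvy", "ukfctv", "ukfcxjyk", "ukfpwzzfu", "ulwqbdkwawr", "ulwqbdkzx", "ulwqm", "uz"
Leaf count: 17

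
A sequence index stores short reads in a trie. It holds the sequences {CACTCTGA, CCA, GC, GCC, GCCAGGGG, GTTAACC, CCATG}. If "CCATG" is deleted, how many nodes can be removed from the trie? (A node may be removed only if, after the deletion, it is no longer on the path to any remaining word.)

2

Walk "CCATG" from the leaf back toward the root, removing each node that no remaining word uses.
The suffix "TG" (2 nodes) is used only by "CCATG"; "CCA" is itself a stored word, so pruning stops there.
Nodes removed: 2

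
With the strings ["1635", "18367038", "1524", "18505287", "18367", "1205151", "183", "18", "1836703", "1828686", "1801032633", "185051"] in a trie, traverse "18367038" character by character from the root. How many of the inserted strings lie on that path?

Check each prefix of "18367038" against the stored set — each match is an end-marker on the path.
Prefixes of the query that are stored words: "18", "183", "18367", "1836703", "18367038"
Count: 5

5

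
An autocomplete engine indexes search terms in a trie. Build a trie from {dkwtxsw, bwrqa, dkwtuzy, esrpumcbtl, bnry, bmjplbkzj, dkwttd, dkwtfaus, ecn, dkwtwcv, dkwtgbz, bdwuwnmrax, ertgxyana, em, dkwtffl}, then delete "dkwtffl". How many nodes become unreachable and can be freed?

2

A node on "dkwtffl"'s path can go only if nothing else ends at it or branches off below it.
The suffix "fl" (2 nodes) is used only by "dkwtffl"; the node for "dkwtf" still has the child "a", so pruning stops there.
Nodes removed: 2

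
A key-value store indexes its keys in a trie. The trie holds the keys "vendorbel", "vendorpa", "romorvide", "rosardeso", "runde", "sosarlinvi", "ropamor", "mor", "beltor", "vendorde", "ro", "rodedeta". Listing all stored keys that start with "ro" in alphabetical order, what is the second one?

rodedeta

Filter for "ro…" and sort: "ro", "rodedeta", "romorvide", "ropamor", "rosardeso"
The 2nd is rodedeta.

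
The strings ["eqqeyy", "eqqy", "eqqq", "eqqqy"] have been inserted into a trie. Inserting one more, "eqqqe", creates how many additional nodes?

Walking "eqqqe" from the root, the first 4 characters ("eqqq") follow existing edges; "e" is the first miss.
Each of the 1 remaining characters creates one node.

1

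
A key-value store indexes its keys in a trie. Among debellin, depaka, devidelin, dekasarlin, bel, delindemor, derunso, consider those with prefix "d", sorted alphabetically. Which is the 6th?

Filter for "d…" and sort: "debellin", "dekasarlin", "delindemor", "depaka", "derunso", "devidelin"
Position 6: devidelin

devidelin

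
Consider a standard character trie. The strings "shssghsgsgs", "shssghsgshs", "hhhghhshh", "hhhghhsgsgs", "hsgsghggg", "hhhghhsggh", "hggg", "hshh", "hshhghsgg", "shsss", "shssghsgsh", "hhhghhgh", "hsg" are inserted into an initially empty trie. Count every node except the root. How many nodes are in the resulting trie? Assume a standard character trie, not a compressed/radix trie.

Insert word by word; a character creates a node only if that edge doesn't already exist:
  "shssghsgsgs" → 11 new (s, h, s, s, g, h, s, g, s, g, s)
  "shssghsgshs" → prefix "shssghsgs" already present; 2 new (h, s)
  "hhhghhshh" → 9 new (h, h, h, g, h, h, s, h, h)
  "hhhghhsgsgs" → prefix "hhhghhs" already present; 4 new (g, s, g, s)
  "hsgsghggg" → prefix "h" already present; 8 new (s, g, s, g, h, g, g, g)
  "hhhghhsggh" → prefix "hhhghhsg" already present; 2 new (g, h)
  "hggg" → prefix "h" already present; 3 new (g, g, g)
  "hshh" → prefix "hs" already present; 2 new (h, h)
  "hshhghsgg" → prefix "hshh" already present; 5 new (g, h, s, g, g)
  "shsss" → prefix "shss" already present; 1 new (s)
  "shssghsgsh" → prefix "shssghsgsh" already present; 0 new (none)
  "hhhghhgh" → prefix "hhhghh" already present; 2 new (g, h)
  "hsg" → prefix "hsg" already present; 0 new (none)
Total nodes = 11 + 2 + 9 + 4 + 8 + 2 + 3 + 2 + 5 + 1 + 0 + 2 + 0 = 49

49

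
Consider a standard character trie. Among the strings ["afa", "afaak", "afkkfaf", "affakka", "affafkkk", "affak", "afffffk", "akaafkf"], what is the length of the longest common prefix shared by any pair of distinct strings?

5

Look for the deepest trie node that still has at least two words in its subtree.
e.g. "affak" and "affakka" share the prefix "affak" of length 5; no pair shares a longer one.
Longest shared-prefix length: 5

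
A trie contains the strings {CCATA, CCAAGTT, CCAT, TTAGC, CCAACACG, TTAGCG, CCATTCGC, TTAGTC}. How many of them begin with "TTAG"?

3

Filter for entries beginning with "TTAG":
Words under "TTAG": TTAGC, TTAGCG, TTAGTC
Count: 3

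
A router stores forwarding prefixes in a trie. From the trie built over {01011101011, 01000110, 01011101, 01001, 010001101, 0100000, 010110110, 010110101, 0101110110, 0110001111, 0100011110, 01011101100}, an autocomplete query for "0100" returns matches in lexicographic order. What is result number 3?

010001101

Words with prefix "0100", in lexicographic order: "0100000", "01000110", "010001101", "0100011110", "01001"
The 3rd is 010001101.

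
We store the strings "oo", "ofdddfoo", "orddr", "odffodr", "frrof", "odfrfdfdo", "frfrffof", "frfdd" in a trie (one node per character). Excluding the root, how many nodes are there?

Insert word by word; a character creates a node only if that edge doesn't already exist:
  "oo" → 2 new (o, o)
  "ofdddfoo" → prefix "o" already present; 7 new (f, d, d, d, f, o, o)
  "orddr" → prefix "o" already present; 4 new (r, d, d, r)
  "odffodr" → prefix "o" already present; 6 new (d, f, f, o, d, r)
  "frrof" → 5 new (f, r, r, o, f)
  "odfrfdfdo" → prefix "odf" already present; 6 new (r, f, d, f, d, o)
  "frfrffof" → prefix "fr" already present; 6 new (f, r, f, f, o, f)
  "frfdd" → prefix "frf" already present; 2 new (d, d)
Total nodes = 2 + 7 + 4 + 6 + 5 + 6 + 6 + 2 = 38

38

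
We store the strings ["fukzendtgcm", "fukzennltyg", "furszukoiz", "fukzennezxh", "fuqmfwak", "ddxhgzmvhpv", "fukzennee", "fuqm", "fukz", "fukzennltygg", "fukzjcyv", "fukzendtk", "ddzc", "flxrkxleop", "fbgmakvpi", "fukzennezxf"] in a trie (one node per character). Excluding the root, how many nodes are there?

72

Trace insertions, counting only characters that open a new branch:
  "fukzendtgcm" → 11 new (f, u, k, z, e, n, d, t, g, c, m)
  "fukzennltyg" → prefix "fukzen" already present; 5 new (n, l, t, y, g)
  "furszukoiz" → prefix "fu" already present; 8 new (r, s, z, u, k, o, i, z)
  "fukzennezxh" → prefix "fukzenn" already present; 4 new (e, z, x, h)
  "fuqmfwak" → prefix "fu" already present; 6 new (q, m, f, w, a, k)
  "ddxhgzmvhpv" → 11 new (d, d, x, h, g, z, m, v, h, p, v)
  "fukzennee" → prefix "fukzenne" already present; 1 new (e)
  "fuqm" → prefix "fuqm" already present; 0 new (none)
  "fukz" → prefix "fukz" already present; 0 new (none)
  "fukzennltygg" → prefix "fukzennltyg" already present; 1 new (g)
  "fukzjcyv" → prefix "fukz" already present; 4 new (j, c, y, v)
  "fukzendtk" → prefix "fukzendt" already present; 1 new (k)
  "ddzc" → prefix "dd" already present; 2 new (z, c)
  "flxrkxleop" → prefix "f" already present; 9 new (l, x, r, k, x, l, e, o, p)
  "fbgmakvpi" → prefix "f" already present; 8 new (b, g, m, a, k, v, p, i)
  "fukzennezxf" → prefix "fukzennezx" already present; 1 new (f)
Total nodes = 11 + 5 + 8 + 4 + 6 + 11 + 1 + 0 + 0 + 1 + 4 + 1 + 2 + 9 + 8 + 1 = 72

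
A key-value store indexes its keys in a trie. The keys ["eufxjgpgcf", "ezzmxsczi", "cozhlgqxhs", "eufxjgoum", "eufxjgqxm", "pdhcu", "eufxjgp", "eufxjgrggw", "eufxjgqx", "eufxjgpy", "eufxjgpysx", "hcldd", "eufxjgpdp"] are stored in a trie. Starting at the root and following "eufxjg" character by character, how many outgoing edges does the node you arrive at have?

4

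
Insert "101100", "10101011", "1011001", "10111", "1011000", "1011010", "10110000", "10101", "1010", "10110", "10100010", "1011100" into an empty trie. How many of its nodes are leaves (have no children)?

Leaves are exactly the stored words that no other stored word extends.
Those words: "10100010", "10101011", "10110000", "1011001", "1011010", "1011100"
Leaf count: 6

6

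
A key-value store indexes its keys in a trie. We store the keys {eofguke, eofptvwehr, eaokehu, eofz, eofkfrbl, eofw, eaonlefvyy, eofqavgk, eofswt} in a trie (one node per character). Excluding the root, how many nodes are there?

For each word, the new-node count is its length minus the longest prefix already in the trie:
  "eofguke" → 7 new (e, o, f, g, u, k, e)
  "eofptvwehr" → prefix "eof" already present; 7 new (p, t, v, w, e, h, r)
  "eaokehu" → prefix "e" already present; 6 new (a, o, k, e, h, u)
  "eofz" → prefix "eof" already present; 1 new (z)
  "eofkfrbl" → prefix "eof" already present; 5 new (k, f, r, b, l)
  "eofw" → prefix "eof" already present; 1 new (w)
  "eaonlefvyy" → prefix "eao" already present; 7 new (n, l, e, f, v, y, y)
  "eofqavgk" → prefix "eof" already present; 5 new (q, a, v, g, k)
  "eofswt" → prefix "eof" already present; 3 new (s, w, t)
Total nodes = 7 + 7 + 6 + 1 + 5 + 1 + 7 + 5 + 3 = 42

42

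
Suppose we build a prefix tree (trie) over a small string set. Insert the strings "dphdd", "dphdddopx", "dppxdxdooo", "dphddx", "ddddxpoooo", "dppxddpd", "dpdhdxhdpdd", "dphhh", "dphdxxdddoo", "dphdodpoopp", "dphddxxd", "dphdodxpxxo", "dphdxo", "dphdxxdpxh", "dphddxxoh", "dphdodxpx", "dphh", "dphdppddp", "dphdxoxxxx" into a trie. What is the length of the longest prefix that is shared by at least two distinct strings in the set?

9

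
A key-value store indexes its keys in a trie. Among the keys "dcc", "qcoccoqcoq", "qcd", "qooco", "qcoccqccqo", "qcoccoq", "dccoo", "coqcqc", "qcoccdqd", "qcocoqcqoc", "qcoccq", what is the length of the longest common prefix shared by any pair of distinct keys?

7

Equivalently: take the maximum, over all pairs, of their longest common prefix length.
"qcoccoq" and "qcoccoqcoq" agree on "qcoccoq" (7 characters) before diverging; nothing deeper is shared.
Longest shared-prefix length: 7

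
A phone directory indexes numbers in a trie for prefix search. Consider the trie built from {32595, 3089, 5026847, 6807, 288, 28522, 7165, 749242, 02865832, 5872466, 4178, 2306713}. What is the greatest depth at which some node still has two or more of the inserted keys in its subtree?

2

Look for the deepest trie node that still has at least two words in its subtree.
e.g. "28522" and "288" share the prefix "28" of length 2; no pair shares a longer one.
Longest shared-prefix length: 2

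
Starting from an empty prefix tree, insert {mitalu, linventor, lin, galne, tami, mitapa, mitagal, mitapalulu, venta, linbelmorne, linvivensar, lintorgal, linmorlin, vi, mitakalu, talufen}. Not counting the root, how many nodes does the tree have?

75

Insert word by word; a character creates a node only if that edge doesn't already exist:
  "mitalu" → 6 new (m, i, t, a, l, u)
  "linventor" → 9 new (l, i, n, v, e, n, t, o, r)
  "lin" → prefix "lin" already present; 0 new (none)
  "galne" → 5 new (g, a, l, n, e)
  "tami" → 4 new (t, a, m, i)
  "mitapa" → prefix "mita" already present; 2 new (p, a)
  "mitagal" → prefix "mita" already present; 3 new (g, a, l)
  "mitapalulu" → prefix "mitapa" already present; 4 new (l, u, l, u)
  "venta" → 5 new (v, e, n, t, a)
  "linbelmorne" → prefix "lin" already present; 8 new (b, e, l, m, o, r, n, e)
  "linvivensar" → prefix "linv" already present; 7 new (i, v, e, n, s, a, r)
  "lintorgal" → prefix "lin" already present; 6 new (t, o, r, g, a, l)
  "linmorlin" → prefix "lin" already present; 6 new (m, o, r, l, i, n)
  "vi" → prefix "v" already present; 1 new (i)
  "mitakalu" → prefix "mita" already present; 4 new (k, a, l, u)
  "talufen" → prefix "ta" already present; 5 new (l, u, f, e, n)
Total nodes = 6 + 9 + 0 + 5 + 4 + 2 + 3 + 4 + 5 + 8 + 7 + 6 + 6 + 1 + 4 + 5 = 75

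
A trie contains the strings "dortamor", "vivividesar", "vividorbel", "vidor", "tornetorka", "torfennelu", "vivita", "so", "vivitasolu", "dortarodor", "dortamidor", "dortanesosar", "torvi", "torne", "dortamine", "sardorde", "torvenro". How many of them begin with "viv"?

Walk to "viv"; the words in its subtree are exactly those with that prefix.
Words under "viv": vividorbel, vivita, vivitasolu, vivividesar
Count: 4

4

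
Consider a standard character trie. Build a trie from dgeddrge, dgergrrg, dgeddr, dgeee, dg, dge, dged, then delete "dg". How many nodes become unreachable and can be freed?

After clearing the end-marker at "dg", prune upward until reaching a node still needed by another word.
Every node on "dg" is still needed (e.g. by "dgeddrge"), so nothing is freed.
Nodes removed: 0

0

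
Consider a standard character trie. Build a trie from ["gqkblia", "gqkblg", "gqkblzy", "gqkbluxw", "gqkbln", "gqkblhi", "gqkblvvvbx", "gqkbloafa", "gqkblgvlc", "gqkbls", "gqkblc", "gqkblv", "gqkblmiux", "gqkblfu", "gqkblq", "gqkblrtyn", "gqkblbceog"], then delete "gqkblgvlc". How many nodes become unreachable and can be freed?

3

A node on "gqkblgvlc"'s path can go only if nothing else ends at it or branches off below it.
The suffix "vlc" (3 nodes) is used only by "gqkblgvlc"; "gqkblg" is itself a stored word, so pruning stops there.
Nodes removed: 3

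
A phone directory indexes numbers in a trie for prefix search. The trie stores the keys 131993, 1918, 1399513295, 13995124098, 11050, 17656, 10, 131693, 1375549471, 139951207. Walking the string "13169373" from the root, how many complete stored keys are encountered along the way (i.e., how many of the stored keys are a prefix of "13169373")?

Check each prefix of "13169373" against the stored set — each match is an end-marker on the path.
Prefixes of the query that are stored words: "131693"
Count: 1

1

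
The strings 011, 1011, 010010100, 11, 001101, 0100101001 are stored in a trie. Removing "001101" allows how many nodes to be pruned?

Walk "001101" from the leaf back toward the root, removing each node that no remaining word uses.
The suffix "01101" (5 nodes) is used only by "001101"; the node for "0" still has the child "1", so pruning stops there.
Nodes removed: 5

5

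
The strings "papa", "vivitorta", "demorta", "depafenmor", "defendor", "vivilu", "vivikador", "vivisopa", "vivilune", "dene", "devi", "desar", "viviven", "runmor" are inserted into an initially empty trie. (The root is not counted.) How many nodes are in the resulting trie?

Count nodes per top-level branch (shared prefixes stored once):
  'd'-branch (defendor, demorta, dene, depafenmor, desar, devi): 28 nodes
  'p'-branch (papa): 4 nodes
  'r'-branch (runmor): 6 nodes
  'v'-branch (vivikador, vivilu, vivilune, vivisopa, vivitorta, viviven): 25 nodes
Sum: 63

63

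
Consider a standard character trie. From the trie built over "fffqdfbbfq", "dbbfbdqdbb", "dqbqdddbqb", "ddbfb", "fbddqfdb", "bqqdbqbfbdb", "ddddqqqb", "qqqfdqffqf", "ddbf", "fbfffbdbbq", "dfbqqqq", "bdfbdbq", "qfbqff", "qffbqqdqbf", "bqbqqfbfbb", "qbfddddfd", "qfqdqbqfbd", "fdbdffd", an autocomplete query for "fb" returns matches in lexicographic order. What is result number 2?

fbfffbdbbq

Words with prefix "fb", in lexicographic order: "fbddqfdb", "fbfffbdbbq"
The 2nd is fbfffbdbbq.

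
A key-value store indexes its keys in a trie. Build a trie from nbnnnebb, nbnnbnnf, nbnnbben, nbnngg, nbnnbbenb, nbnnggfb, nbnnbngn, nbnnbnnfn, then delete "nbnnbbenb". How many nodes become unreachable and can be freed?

1

Walk "nbnnbbenb" from the leaf back toward the root, removing each node that no remaining word uses.
The suffix "b" (1 node) is used only by "nbnnbbenb"; "nbnnbben" is itself a stored word, so pruning stops there.
Nodes removed: 1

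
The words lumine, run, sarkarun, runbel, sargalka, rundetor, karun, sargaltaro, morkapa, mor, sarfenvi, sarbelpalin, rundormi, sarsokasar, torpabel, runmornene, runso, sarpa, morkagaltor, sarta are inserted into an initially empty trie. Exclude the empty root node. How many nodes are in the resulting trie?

Count nodes per top-level branch (shared prefixes stored once):
  'k'-branch (karun): 5 nodes
  'l'-branch (lumine): 6 nodes
  'm'-branch (mor, morkagaltor, morkapa): 13 nodes
  'r'-branch (run, runbel, rundetor, rundormi, runmornene, runso): 24 nodes
  's'-branch (sarbelpalin, sarfenvi, sargalka, sargaltaro, sarkarun, sarpa, sarsokasar, sarta): 41 nodes
  't'-branch (torpabel): 8 nodes
Sum: 97

97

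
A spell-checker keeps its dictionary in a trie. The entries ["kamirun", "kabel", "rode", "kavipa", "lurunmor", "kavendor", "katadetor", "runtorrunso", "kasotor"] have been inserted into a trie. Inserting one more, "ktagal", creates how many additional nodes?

5

Walking "ktagal" from the root, the first 1 characters ("k") follow existing edges; "t" is the first miss.
Each of the 5 remaining characters creates one node.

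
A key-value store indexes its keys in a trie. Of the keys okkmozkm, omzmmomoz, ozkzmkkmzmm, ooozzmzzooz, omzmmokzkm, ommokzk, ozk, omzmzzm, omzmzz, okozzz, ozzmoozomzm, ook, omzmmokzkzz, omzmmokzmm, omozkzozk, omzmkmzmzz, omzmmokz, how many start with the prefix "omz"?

Traverse to the node for "omz", then collect every word in that subtree.
Words under "omz": omzmkmzmzz, omzmmokz, omzmmokzkm, omzmmokzkzz, omzmmokzmm, omzmmomoz, omzmzz, omzmzzm
Count: 8

8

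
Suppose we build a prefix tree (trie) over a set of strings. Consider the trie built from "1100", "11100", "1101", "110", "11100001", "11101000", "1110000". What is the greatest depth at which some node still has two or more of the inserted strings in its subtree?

Look for the deepest trie node that still has at least two words in its subtree.
e.g. "1110000" and "11100001" share the prefix "1110000" of length 7; no pair shares a longer one.
Longest shared-prefix length: 7

7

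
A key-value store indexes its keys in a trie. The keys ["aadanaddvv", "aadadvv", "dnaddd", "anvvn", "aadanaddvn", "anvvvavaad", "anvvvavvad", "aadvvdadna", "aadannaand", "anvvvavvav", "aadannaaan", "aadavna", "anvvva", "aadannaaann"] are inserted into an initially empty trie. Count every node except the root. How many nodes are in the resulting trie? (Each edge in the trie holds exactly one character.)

52

Count nodes per top-level branch (shared prefixes stored once):
  'a'-branch (aadadvv, aadanaddvn, aadanaddvv, aadannaaan, aadannaaann, aadannaand, aadavna, aadvvdadna, anvvn, anvvva, anvvvavaad, anvvvavvad, anvvvavvav): 46 nodes
  'd'-branch (dnaddd): 6 nodes
Sum: 52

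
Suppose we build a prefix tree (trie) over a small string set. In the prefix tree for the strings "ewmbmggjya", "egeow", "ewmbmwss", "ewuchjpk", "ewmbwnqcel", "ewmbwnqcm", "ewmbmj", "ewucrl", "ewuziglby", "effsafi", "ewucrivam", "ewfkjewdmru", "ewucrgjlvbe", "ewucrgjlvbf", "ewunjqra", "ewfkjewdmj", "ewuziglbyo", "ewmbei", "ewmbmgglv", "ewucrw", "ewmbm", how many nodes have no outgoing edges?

19

A leaf is a node with no children — equivalently, the end of a word that is not a proper prefix of any other stored word.
Those words: "effsafi", "egeow", "ewfkjewdmj", "ewfkjewdmru", "ewmbei", "ewmbmggjya", "ewmbmgglv", "ewmbmj", "ewmbmwss", "ewmbwnqcel", "ewmbwnqcm", "ewuchjpk", "ewucrgjlvbe", "ewucrgjlvbf", "ewucrivam", "ewucrl", "ewucrw", "ewunjqra", "ewuziglbyo"
Leaf count: 19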